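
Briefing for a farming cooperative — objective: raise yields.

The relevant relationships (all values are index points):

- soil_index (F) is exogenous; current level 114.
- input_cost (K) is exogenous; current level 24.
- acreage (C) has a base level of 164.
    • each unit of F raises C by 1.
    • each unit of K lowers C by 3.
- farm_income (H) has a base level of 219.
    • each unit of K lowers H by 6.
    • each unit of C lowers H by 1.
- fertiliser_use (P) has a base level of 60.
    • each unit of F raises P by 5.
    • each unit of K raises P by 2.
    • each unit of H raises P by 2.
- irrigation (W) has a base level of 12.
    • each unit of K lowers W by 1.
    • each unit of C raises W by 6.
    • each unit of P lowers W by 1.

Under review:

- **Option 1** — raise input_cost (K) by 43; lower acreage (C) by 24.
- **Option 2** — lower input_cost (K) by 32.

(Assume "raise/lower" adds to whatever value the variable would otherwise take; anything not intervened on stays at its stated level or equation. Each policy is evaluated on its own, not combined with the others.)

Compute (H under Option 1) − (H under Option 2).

-201

Option 1 (K + 43, C − 24):
  F = 114
  K = 24 + 43 = 67
  C = 164 + 114 − 3·67 (−24 from intervention) = 53
  H = 219 − 6·67 − 53 = -236
Option 2 (K − 32):
  F = 114
  K = 24 − 32 = -8
  C = 164 + 114 − 3·(-8) = 302
  H = 219 − 6·(-8) − 302 = -35
H: -236 − (-35) = -201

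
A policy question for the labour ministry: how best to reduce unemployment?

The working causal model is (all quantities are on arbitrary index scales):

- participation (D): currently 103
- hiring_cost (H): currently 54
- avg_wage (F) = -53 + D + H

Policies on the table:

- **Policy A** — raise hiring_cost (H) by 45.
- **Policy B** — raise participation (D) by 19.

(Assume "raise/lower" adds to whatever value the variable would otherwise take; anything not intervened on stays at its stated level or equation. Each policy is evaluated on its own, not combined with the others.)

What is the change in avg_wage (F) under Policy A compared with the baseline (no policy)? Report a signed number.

Baseline:
  D = 103
  H = 54
  F = -53 + 103 + 54 = 104
Policy A (H + 45):
  D = 103
  H = 54 + 45 = 99
  F = -53 + 103 + 99 = 149
Change in F: 149 − 104 = 45

45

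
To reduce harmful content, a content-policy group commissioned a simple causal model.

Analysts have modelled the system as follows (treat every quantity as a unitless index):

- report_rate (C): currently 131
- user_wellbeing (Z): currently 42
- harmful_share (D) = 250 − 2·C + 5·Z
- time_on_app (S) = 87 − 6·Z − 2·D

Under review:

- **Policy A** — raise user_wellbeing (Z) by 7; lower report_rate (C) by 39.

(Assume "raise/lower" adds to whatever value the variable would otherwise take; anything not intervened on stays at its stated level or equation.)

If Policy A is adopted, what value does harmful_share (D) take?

Policy A (Z + 7, C − 39):
  C = 131 − 39 = 92
  Z = 42 + 7 = 49
  D = 250 − 2·92 + 5·49 = 311

311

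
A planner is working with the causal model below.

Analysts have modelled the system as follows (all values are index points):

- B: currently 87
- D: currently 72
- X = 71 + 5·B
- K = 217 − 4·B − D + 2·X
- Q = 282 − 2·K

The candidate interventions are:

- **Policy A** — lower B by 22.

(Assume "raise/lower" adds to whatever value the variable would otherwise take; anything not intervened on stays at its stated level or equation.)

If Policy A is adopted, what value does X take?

396

Policy A (B − 22):
  B = 87 − 22 = 65
  X = 71 + 5·65 = 396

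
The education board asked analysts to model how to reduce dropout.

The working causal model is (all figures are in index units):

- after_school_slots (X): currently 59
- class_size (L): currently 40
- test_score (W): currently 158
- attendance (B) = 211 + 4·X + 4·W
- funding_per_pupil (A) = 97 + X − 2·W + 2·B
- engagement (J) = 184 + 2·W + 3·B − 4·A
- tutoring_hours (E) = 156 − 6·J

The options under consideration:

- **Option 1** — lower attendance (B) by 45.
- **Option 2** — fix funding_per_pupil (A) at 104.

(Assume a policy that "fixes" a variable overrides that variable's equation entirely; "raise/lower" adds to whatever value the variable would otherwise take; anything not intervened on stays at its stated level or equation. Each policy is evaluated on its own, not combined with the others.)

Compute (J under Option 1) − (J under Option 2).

Option 1 (B − 45):
  X = 59
  W = 158
  B = 211 + 4·59 + 4·158 (−45 from intervention) = 1034
  A = 97 + 59 − 2·158 + 2·1034 = 1908
  J = 184 + 2·158 + 3·1034 − 4·1908 = -4030
Option 2 (A := 104):
  X = 59
  W = 158
  B = 211 + 4·59 + 4·158 = 1079
  A = 104
  J = 184 + 2·158 + 3·1079 − 4·104 = 3321
J: -4030 − 3321 = -7351

-7351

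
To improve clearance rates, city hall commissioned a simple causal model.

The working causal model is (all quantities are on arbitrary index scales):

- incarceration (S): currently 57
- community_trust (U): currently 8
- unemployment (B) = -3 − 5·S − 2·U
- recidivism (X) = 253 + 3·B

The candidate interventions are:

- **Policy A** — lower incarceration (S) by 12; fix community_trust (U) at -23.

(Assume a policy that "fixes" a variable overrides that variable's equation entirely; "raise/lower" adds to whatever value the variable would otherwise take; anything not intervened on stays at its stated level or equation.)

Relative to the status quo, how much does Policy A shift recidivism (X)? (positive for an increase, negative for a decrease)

Baseline:
  S = 57
  U = 8
  B = -3 − 5·57 − 2·8 = -304
  X = 253 + 3·(-304) = -659
Policy A (S − 12, U := -23):
  S = 57 − 12 = 45
  U = -23
  B = -3 − 5·45 − 2·(-23) = -182
  X = 253 + 3·(-182) = -293
Change in X: -293 − (-659) = 366

366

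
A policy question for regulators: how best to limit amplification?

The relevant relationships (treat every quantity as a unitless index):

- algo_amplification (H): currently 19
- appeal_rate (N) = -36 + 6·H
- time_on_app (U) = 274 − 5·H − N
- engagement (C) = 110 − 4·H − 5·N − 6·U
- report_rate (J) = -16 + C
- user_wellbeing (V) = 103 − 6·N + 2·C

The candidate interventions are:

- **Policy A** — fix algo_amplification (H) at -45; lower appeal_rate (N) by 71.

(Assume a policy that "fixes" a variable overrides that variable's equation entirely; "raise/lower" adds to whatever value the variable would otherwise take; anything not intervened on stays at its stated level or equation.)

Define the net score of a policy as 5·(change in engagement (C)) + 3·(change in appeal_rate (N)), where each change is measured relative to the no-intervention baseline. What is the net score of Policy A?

-11960

Baseline:
  H = 19
  N = -36 + 6·19 = 78
  U = 274 − 5·19 − 78 = 101
  C = 110 − 4·19 − 5·78 − 6·101 = -962
Policy A (H := -45, N − 71):
  H = -45
  N = -36 + 6·(-45) (−71 from intervention) = -377
  U = 274 − 5·(-45) − (-377) = 876
  C = 110 − 4·(-45) − 5·(-377) − 6·876 = -3081
ΔC = -3081 − (-962) = -2119; ΔN = -377 − 78 = -455
Score = 5·(-2119) + 3·(-455) = -11960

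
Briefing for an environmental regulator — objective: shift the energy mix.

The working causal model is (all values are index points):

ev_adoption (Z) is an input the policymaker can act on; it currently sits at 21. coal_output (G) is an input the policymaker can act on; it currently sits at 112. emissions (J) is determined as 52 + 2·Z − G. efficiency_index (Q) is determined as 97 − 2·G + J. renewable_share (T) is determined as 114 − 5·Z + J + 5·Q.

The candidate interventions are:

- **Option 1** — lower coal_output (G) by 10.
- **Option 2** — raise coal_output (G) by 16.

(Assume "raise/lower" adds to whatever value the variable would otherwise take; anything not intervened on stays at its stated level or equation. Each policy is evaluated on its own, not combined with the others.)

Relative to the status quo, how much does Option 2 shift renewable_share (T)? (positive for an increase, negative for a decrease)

Baseline:
  Z = 21
  G = 112
  J = 52 + 2·21 − 112 = -18
  Q = 97 − 2·112 + (-18) = -145
  T = 114 − 5·21 + (-18) + 5·(-145) = -734
Option 2 (G + 16):
  Z = 21
  G = 112 + 16 = 128
  J = 52 + 2·21 − 128 = -34
  Q = 97 − 2·128 + (-34) = -193
  T = 114 − 5·21 + (-34) + 5·(-193) = -990
Change in T: -990 − (-734) = -256

-256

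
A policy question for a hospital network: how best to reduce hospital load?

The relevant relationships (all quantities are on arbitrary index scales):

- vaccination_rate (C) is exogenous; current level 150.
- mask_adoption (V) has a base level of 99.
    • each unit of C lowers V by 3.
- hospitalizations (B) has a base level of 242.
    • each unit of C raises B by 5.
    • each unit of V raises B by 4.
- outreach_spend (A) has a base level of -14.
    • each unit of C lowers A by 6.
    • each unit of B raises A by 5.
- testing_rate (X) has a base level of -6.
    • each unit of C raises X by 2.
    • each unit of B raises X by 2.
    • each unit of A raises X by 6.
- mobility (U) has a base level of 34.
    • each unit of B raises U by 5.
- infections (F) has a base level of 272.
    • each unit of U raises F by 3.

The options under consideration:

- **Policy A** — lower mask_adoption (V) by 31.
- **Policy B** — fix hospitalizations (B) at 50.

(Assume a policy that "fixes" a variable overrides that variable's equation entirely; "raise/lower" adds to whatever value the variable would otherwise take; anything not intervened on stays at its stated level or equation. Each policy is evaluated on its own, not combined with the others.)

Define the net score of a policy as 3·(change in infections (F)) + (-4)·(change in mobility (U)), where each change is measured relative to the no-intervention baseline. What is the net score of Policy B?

11550

Baseline:
  C = 150
  V = 99 − 3·150 = -351
  B = 242 + 5·150 + 4·(-351) = -412
  U = 34 + 5·(-412) = -2026
  F = 272 + 3·(-2026) = -5806
Policy B (B := 50):
  C = 150
  V = 99 − 3·150 = -351
  B = 50
  U = 34 + 5·50 = 284
  F = 272 + 3·284 = 1124
ΔF = 1124 − (-5806) = 6930; ΔU = 284 − (-2026) = 2310
Score = 3·6930 + (-4)·2310 = 11550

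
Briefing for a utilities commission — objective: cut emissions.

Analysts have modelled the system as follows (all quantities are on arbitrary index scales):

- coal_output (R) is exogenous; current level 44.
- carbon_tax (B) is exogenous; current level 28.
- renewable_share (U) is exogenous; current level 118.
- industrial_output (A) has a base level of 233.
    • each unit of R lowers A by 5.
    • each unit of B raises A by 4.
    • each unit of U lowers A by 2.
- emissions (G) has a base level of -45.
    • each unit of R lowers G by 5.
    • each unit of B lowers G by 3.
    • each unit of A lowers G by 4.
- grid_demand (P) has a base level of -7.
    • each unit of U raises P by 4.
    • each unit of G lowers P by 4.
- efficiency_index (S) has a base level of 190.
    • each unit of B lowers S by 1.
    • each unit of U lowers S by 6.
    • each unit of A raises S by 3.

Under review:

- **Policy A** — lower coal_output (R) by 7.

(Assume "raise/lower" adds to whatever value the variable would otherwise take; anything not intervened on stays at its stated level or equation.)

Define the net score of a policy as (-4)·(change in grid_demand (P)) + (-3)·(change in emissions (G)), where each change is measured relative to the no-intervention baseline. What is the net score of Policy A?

Baseline:
  R = 44
  B = 28
  U = 118
  A = 233 − 5·44 + 4·28 − 2·118 = -111
  G = -45 − 5·44 − 3·28 − 4·(-111) = 95
  P = -7 + 4·118 − 4·95 = 85
Policy A (R − 7):
  R = 44 − 7 = 37
  B = 28
  U = 118
  A = 233 − 5·37 + 4·28 − 2·118 = -76
  G = -45 − 5·37 − 3·28 − 4·(-76) = -10
  P = -7 + 4·118 − 4·(-10) = 505
ΔP = 505 − 85 = 420; ΔG = -10 − 95 = -105
Score = (-4)·420 + (-3)·(-105) = -1365

-1365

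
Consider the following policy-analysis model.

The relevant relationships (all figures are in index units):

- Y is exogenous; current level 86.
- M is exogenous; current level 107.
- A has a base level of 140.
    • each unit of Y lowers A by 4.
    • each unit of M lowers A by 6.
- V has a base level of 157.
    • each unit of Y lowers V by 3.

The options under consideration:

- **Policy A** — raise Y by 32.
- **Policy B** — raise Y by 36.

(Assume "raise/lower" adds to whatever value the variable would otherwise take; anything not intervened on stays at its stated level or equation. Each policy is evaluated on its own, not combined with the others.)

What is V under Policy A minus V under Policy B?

12

Policy A (Y + 32):
  Y = 86 + 32 = 118
  V = 157 − 3·118 = -197
Policy B (Y + 36):
  Y = 86 + 36 = 122
  V = 157 − 3·122 = -209
V: -197 − (-209) = 12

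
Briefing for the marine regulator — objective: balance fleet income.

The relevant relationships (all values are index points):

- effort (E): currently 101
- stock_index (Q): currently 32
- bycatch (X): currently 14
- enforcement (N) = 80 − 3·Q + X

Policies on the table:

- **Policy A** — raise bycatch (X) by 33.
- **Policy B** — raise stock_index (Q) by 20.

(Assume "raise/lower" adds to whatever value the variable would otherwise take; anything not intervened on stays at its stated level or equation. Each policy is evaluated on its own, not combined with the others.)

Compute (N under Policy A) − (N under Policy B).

93

Policy A (X + 33):
  Q = 32
  X = 14 + 33 = 47
  N = 80 − 3·32 + 47 = 31
Policy B (Q + 20):
  Q = 32 + 20 = 52
  X = 14
  N = 80 − 3·52 + 14 = -62
N: 31 − (-62) = 93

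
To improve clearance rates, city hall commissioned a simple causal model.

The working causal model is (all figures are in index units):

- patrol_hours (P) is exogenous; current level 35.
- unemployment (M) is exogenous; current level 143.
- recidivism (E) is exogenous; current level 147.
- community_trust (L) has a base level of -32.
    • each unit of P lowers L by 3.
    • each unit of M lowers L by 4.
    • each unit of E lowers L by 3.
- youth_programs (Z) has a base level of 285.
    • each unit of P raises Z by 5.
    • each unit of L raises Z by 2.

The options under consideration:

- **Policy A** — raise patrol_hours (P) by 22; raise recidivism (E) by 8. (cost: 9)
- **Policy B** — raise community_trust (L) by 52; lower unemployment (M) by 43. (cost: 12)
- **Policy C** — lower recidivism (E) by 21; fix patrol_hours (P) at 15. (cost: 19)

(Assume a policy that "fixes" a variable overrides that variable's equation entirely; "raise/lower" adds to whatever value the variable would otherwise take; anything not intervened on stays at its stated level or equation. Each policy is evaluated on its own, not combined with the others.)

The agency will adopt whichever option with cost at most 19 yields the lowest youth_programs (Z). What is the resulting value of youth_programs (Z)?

Policy A (P + 22, E + 8):
  P = 35 + 22 = 57
  M = 143
  E = 147 + 8 = 155
  L = -32 − 3·57 − 4·143 − 3·155 = -1240
  Z = 285 + 5·57 + 2·(-1240) = -1910
Policy B (L + 52, M − 43):
  P = 35
  M = 143 − 43 = 100
  E = 147
  L = -32 − 3·35 − 4·100 − 3·147 (+52 from intervention) = -926
  Z = 285 + 5·35 + 2·(-926) = -1392
Policy C (E − 21, P := 15):
  P = 15
  M = 143
  E = 147 − 21 = 126
  L = -32 − 3·15 − 4·143 − 3·126 = -1027
  Z = 285 + 5·15 + 2·(-1027) = -1694
Comparing — Policy A: Z=-1910, Policy B: Z=-1392, Policy C: Z=-1694. Lowest is -1910 (Policy A).

-1910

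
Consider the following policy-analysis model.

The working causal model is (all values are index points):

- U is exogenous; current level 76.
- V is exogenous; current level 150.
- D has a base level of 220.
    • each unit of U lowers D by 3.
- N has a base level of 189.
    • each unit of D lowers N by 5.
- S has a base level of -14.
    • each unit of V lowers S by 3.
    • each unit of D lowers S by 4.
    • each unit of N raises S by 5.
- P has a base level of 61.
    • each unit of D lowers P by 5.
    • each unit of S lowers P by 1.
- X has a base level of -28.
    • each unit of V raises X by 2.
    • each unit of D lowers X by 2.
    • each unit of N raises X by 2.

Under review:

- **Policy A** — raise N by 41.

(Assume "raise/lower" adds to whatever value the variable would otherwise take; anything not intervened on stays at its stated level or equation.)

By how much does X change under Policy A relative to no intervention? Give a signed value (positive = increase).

Baseline:
  U = 76
  V = 150
  D = 220 − 3·76 = -8
  N = 189 − 5·(-8) = 229
  X = -28 + 2·150 − 2·(-8) + 2·229 = 746
Policy A (N + 41):
  U = 76
  V = 150
  D = 220 − 3·76 = -8
  N = 189 − 5·(-8) (+41 from intervention) = 270
  X = -28 + 2·150 − 2·(-8) + 2·270 = 828
Change in X: 828 − 746 = 82

82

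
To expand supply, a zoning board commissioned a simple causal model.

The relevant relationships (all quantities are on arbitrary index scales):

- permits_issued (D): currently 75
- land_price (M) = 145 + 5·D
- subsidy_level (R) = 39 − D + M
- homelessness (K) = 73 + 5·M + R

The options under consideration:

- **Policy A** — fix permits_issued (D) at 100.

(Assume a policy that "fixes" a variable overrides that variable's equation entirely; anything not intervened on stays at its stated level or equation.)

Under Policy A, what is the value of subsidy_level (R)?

584

Policy A (D := 100):
  D = 100
  M = 145 + 5·100 = 645
  R = 39 − 100 + 645 = 584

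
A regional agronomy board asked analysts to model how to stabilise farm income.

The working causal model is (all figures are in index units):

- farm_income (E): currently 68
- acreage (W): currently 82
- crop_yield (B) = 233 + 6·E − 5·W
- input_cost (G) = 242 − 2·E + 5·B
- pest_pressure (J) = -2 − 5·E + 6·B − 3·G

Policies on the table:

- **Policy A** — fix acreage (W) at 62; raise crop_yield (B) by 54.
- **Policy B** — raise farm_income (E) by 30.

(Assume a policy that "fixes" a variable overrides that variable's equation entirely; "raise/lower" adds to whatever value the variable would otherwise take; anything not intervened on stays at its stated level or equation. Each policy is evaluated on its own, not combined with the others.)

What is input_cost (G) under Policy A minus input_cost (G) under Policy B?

-70

Policy A (W := 62, B + 54):
  E = 68
  W = 62
  B = 233 + 6·68 − 5·62 (+54 from intervention) = 385
  G = 242 − 2·68 + 5·385 = 2031
Policy B (E + 30):
  E = 68 + 30 = 98
  W = 82
  B = 233 + 6·98 − 5·82 = 411
  G = 242 − 2·98 + 5·411 = 2101
G: 2031 − 2101 = -70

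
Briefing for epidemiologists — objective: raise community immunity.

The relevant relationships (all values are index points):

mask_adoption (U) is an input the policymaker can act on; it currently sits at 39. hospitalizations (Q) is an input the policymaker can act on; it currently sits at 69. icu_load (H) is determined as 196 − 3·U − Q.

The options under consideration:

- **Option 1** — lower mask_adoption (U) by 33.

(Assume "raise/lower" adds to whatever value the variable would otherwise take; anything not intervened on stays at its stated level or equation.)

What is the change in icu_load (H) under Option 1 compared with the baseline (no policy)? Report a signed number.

99

Baseline:
  U = 39
  Q = 69
  H = 196 − 3·39 − 69 = 10
Option 1 (U − 33):
  U = 39 − 33 = 6
  Q = 69
  H = 196 − 3·6 − 69 = 109
Change in H: 109 − 10 = 99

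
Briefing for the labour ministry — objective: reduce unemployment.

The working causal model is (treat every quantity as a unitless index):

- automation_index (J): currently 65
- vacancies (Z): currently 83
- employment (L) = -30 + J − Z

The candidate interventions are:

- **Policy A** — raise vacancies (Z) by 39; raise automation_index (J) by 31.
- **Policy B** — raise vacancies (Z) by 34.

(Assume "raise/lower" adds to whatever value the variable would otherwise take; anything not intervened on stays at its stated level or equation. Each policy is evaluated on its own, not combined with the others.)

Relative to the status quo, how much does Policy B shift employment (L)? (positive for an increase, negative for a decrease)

-34

Baseline:
  J = 65
  Z = 83
  L = -30 + 65 − 83 = -48
Policy B (Z + 34):
  J = 65
  Z = 83 + 34 = 117
  L = -30 + 65 − 117 = -82
Change in L: -82 − (-48) = -34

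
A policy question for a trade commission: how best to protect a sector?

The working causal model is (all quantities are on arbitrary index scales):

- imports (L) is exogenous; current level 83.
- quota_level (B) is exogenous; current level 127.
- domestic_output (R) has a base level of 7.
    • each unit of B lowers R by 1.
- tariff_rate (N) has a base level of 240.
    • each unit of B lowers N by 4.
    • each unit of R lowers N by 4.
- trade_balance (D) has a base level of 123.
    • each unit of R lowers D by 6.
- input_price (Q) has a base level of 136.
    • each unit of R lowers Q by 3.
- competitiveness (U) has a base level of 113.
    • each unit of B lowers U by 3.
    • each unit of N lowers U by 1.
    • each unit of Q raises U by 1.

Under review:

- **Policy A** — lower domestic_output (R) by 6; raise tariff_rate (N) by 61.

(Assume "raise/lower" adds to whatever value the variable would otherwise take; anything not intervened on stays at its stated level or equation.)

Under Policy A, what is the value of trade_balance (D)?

879

Policy A (R − 6, N + 61):
  B = 127
  R = 7 − 127 (−6 from intervention) = -126
  D = 123 − 6·(-126) = 879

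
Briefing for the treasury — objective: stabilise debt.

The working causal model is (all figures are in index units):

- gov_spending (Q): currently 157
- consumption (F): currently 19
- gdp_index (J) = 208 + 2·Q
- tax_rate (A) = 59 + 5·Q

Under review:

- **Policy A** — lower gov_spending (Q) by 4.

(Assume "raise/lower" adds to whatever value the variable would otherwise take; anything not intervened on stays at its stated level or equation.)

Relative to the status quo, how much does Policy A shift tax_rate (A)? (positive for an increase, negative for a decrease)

-20

Baseline:
  Q = 157
  A = 59 + 5·157 = 844
Policy A (Q − 4):
  Q = 157 − 4 = 153
  A = 59 + 5·153 = 824
Change in A: 824 − 844 = -20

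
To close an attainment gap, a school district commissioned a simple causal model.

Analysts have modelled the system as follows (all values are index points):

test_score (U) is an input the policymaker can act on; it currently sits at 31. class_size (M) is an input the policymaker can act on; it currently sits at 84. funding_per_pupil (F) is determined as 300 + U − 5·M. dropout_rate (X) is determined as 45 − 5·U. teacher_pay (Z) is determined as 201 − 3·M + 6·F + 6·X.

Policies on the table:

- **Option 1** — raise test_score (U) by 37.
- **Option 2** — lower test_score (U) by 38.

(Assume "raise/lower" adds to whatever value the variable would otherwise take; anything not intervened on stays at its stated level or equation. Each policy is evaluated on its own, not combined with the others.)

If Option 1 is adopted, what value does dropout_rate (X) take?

Option 1 (U + 37):
  U = 31 + 37 = 68
  X = 45 − 5·68 = -295

-295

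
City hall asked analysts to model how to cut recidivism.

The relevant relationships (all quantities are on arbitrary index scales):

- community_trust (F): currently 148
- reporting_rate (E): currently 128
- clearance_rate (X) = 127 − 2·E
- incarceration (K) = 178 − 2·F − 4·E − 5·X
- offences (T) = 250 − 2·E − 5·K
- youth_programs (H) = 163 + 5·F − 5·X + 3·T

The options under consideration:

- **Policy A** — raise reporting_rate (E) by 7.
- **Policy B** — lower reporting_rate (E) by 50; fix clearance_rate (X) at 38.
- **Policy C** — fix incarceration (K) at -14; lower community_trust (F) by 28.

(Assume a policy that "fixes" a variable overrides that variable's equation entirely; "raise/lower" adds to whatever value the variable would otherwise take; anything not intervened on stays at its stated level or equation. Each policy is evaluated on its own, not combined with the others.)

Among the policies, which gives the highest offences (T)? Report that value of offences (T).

3194

Policy A (E + 7):
  F = 148
  E = 128 + 7 = 135
  X = 127 − 2·135 = -143
  K = 178 − 2·148 − 4·135 − 5·(-143) = 57
  T = 250 − 2·135 − 5·57 = -305
Policy B (E − 50, X := 38):
  F = 148
  E = 128 − 50 = 78
  X = 38
  K = 178 − 2·148 − 4·78 − 5·38 = -620
  T = 250 − 2·78 − 5·(-620) = 3194
Policy C (K := -14, F − 28):
  F = 148 − 28 = 120
  E = 128
  X = 127 − 2·128 = -129
  K = -14
  T = 250 − 2·128 − 5·(-14) = 64
Comparing — Policy A: T=-305, Policy B: T=3194, Policy C: T=64. Highest is 3194 (Policy B).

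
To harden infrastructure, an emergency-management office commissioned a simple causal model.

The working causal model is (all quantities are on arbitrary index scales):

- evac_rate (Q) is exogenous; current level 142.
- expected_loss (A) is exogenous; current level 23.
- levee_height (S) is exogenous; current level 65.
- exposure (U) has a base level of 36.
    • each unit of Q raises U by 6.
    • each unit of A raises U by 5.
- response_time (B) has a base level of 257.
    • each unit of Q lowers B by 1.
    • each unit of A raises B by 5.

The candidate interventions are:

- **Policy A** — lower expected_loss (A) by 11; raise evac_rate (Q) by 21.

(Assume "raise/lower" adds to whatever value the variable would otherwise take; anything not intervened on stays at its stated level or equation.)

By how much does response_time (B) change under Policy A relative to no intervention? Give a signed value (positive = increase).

-76

Baseline:
  Q = 142
  A = 23
  B = 257 − 142 + 5·23 = 230
Policy A (A − 11, Q + 21):
  Q = 142 + 21 = 163
  A = 23 − 11 = 12
  B = 257 − 163 + 5·12 = 154
Change in B: 154 − 230 = -76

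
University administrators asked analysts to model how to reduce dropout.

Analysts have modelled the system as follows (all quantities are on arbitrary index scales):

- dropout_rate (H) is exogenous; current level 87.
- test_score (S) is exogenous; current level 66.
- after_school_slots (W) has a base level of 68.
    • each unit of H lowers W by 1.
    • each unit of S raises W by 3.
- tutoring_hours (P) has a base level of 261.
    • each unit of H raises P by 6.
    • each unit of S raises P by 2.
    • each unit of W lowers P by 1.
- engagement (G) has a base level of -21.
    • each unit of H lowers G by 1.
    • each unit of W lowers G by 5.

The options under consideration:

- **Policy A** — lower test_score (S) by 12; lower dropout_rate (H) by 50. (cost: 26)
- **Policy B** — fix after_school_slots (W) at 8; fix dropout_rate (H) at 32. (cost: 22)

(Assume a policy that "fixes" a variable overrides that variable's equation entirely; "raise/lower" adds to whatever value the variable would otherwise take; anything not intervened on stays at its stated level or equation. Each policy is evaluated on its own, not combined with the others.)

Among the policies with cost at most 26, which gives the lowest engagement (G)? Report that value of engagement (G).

-1023

Policy A (S − 12, H − 50):
  H = 87 − 50 = 37
  S = 66 − 12 = 54
  W = 68 − 37 + 3·54 = 193
  G = -21 − 37 − 5·193 = -1023
Policy B (W := 8, H := 32):
  H = 32
  S = 66
  W = 8
  G = -21 − 32 − 5·8 = -93
Comparing — Policy A: G=-1023, Policy B: G=-93. Lowest is -1023 (Policy A).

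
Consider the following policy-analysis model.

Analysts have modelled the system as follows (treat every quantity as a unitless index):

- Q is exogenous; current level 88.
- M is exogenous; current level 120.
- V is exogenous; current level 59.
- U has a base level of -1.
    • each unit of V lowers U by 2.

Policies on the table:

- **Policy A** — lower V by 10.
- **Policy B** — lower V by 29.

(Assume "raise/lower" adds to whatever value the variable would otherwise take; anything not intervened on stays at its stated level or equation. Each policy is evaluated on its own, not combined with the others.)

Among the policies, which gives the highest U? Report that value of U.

Policy A (V − 10):
  V = 59 − 10 = 49
  U = -1 − 2·49 = -99
Policy B (V − 29):
  V = 59 − 29 = 30
  U = -1 − 2·30 = -61
Comparing — Policy A: U=-99, Policy B: U=-61. Highest is -61 (Policy B).

-61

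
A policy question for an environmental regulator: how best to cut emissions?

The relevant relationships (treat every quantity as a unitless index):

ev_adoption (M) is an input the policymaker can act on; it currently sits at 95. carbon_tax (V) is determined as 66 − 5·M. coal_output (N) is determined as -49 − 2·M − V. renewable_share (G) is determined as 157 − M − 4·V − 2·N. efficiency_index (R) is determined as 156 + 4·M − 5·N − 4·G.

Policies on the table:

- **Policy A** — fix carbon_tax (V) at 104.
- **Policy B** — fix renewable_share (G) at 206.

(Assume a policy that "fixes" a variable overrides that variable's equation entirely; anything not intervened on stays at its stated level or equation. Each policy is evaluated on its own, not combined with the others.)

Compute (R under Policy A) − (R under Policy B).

Policy A (V := 104):
  M = 95
  V = 104
  N = -49 − 2·95 − 104 = -343
  G = 157 − 95 − 4·104 − 2·(-343) = 332
  R = 156 + 4·95 − 5·(-343) − 4·332 = 923
Policy B (G := 206):
  M = 95
  V = 66 − 5·95 = -409
  N = -49 − 2·95 − (-409) = 170
  G = 206
  R = 156 + 4·95 − 5·170 − 4·206 = -1138
R: 923 − (-1138) = 2061

2061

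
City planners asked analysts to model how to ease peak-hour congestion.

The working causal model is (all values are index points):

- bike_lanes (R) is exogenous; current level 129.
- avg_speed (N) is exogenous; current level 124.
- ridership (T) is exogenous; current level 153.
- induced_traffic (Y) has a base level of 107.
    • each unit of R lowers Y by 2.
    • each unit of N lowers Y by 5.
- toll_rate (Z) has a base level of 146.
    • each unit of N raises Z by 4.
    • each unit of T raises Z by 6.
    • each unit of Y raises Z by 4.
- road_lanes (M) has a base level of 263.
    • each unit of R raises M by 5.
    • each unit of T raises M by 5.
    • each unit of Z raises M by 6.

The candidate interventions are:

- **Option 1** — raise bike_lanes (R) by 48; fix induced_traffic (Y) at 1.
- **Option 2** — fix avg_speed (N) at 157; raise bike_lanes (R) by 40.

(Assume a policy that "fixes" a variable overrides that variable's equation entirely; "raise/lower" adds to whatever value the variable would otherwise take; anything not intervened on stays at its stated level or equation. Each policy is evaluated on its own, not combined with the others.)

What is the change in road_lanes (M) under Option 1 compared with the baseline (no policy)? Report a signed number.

18768

Baseline:
  R = 129
  N = 124
  T = 153
  Y = 107 − 2·129 − 5·124 = -771
  Z = 146 + 4·124 + 6·153 + 4·(-771) = -1524
  M = 263 + 5·129 + 5·153 + 6·(-1524) = -7471
Option 1 (R + 48, Y := 1):
  R = 129 + 48 = 177
  N = 124
  T = 153
  Y = 1
  Z = 146 + 4·124 + 6·153 + 4·1 = 1564
  M = 263 + 5·177 + 5·153 + 6·1564 = 11297
Change in M: 11297 − (-7471) = 18768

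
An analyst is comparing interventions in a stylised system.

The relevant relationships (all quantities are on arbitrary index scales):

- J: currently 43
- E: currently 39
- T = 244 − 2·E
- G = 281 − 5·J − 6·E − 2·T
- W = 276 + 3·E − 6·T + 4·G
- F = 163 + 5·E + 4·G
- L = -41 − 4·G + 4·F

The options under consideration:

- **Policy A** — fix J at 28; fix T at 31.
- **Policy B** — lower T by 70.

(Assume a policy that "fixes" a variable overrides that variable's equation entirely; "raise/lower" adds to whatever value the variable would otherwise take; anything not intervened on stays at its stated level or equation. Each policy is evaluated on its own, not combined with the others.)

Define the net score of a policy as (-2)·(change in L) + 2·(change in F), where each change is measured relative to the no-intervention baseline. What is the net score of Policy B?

Baseline:
  J = 43
  E = 39
  T = 244 − 2·39 = 166
  G = 281 − 5·43 − 6·39 − 2·166 = -500
  F = 163 + 5·39 + 4·(-500) = -1642
  L = -41 − 4·(-500) + 4·(-1642) = -4609
Policy B (T − 70):
  J = 43
  E = 39
  T = 244 − 2·39 (−70 from intervention) = 96
  G = 281 − 5·43 − 6·39 − 2·96 = -360
  F = 163 + 5·39 + 4·(-360) = -1082
  L = -41 − 4·(-360) + 4·(-1082) = -2929
ΔL = -2929 − (-4609) = 1680; ΔF = -1082 − (-1642) = 560
Score = (-2)·1680 + 2·560 = -2240

-2240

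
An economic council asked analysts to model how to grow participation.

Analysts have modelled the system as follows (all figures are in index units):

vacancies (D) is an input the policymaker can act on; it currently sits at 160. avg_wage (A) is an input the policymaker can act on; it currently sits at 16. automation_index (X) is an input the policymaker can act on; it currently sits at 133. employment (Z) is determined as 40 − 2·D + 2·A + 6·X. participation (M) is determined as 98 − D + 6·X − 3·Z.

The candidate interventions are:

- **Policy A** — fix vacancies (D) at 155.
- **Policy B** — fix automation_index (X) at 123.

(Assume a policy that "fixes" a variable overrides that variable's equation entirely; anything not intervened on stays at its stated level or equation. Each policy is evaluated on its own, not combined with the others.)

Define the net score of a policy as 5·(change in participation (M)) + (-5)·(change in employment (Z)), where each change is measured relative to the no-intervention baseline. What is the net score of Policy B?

900

Baseline:
  D = 160
  A = 16
  X = 133
  Z = 40 − 2·160 + 2·16 + 6·133 = 550
  M = 98 − 160 + 6·133 − 3·550 = -914
Policy B (X := 123):
  D = 160
  A = 16
  X = 123
  Z = 40 − 2·160 + 2·16 + 6·123 = 490
  M = 98 − 160 + 6·123 − 3·490 = -794
ΔM = -794 − (-914) = 120; ΔZ = 490 − 550 = -60
Score = 5·120 + (-5)·(-60) = 900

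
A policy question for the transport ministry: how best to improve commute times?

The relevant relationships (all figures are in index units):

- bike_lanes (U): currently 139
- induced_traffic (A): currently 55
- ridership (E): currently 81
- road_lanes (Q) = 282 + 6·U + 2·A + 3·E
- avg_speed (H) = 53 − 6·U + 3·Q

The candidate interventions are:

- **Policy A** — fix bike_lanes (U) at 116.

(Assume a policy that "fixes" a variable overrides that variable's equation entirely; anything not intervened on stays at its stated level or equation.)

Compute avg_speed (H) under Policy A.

Policy A (U := 116):
  U = 116
  A = 55
  E = 81
  Q = 282 + 6·116 + 2·55 + 3·81 = 1331
  H = 53 − 6·116 + 3·1331 = 3350

3350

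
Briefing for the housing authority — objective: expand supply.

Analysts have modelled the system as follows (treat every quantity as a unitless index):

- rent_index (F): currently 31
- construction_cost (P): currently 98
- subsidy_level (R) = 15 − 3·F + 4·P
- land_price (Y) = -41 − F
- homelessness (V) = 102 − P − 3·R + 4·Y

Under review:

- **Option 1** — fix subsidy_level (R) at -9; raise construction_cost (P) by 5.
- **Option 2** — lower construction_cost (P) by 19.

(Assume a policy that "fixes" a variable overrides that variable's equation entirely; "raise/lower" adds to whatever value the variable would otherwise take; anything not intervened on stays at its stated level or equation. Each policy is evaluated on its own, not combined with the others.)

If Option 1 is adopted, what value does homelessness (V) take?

-262

Option 1 (R := -9, P + 5):
  F = 31
  P = 98 + 5 = 103
  R = -9
  Y = -41 − 31 = -72
  V = 102 − 103 − 3·(-9) + 4·(-72) = -262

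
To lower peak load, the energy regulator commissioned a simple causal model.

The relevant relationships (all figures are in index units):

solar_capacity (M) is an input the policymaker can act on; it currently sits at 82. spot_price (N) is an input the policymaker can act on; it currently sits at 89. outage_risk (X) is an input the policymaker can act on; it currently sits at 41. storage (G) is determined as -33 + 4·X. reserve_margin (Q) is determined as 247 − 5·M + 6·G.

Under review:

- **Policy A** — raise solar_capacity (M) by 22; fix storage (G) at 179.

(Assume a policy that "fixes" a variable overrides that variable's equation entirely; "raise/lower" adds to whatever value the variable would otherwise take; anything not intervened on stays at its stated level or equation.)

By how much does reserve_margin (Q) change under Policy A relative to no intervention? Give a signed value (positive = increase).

Baseline:
  M = 82
  X = 41
  G = -33 + 4·41 = 131
  Q = 247 − 5·82 + 6·131 = 623
Policy A (M + 22, G := 179):
  M = 82 + 22 = 104
  X = 41
  G = 179
  Q = 247 − 5·104 + 6·179 = 801
Change in Q: 801 − 623 = 178

178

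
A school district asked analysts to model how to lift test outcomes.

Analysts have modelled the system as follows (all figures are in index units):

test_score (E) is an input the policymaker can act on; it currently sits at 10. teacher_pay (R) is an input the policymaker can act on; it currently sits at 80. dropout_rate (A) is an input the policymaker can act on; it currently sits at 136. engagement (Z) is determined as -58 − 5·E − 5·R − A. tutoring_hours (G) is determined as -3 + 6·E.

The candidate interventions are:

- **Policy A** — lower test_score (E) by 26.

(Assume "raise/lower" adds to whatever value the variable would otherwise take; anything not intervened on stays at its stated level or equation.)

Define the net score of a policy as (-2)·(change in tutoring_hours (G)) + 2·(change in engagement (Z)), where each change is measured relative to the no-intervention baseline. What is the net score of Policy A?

572

Baseline:
  E = 10
  R = 80
  A = 136
  Z = -58 − 5·10 − 5·80 − 136 = -644
  G = -3 + 6·10 = 57
Policy A (E − 26):
  E = 10 − 26 = -16
  R = 80
  A = 136
  Z = -58 − 5·(-16) − 5·80 − 136 = -514
  G = -3 + 6·(-16) = -99
ΔG = -99 − 57 = -156; ΔZ = -514 − (-644) = 130
Score = (-2)·(-156) + 2·130 = 572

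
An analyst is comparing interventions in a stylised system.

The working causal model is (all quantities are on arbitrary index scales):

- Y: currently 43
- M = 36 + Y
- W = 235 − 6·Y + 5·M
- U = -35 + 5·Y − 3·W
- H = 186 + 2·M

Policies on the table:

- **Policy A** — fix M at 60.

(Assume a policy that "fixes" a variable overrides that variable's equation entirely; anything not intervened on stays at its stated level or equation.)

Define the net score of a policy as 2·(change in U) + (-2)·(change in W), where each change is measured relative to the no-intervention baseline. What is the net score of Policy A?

Baseline:
  Y = 43
  M = 36 + 43 = 79
  W = 235 − 6·43 + 5·79 = 372
  U = -35 + 5·43 − 3·372 = -936
Policy A (M := 60):
  Y = 43
  M = 60
  W = 235 − 6·43 + 5·60 = 277
  U = -35 + 5·43 − 3·277 = -651
ΔU = -651 − (-936) = 285; ΔW = 277 − 372 = -95
Score = 2·285 + (-2)·(-95) = 760

760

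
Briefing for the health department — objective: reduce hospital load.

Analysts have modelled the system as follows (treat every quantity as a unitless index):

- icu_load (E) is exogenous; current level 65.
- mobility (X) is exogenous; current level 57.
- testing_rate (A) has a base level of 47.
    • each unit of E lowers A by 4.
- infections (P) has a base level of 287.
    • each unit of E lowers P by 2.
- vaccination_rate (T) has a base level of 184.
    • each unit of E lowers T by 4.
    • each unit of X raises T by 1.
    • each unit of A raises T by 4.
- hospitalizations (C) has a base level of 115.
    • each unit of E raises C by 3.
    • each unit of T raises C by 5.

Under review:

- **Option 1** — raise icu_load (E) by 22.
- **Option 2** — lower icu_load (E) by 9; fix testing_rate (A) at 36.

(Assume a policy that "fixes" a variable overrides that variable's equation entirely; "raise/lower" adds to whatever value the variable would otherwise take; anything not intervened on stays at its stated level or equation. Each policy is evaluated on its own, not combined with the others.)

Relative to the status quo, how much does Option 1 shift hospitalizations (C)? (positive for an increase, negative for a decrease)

Baseline:
  E = 65
  X = 57
  A = 47 − 4·65 = -213
  T = 184 − 4·65 + 57 + 4·(-213) = -871
  C = 115 + 3·65 + 5·(-871) = -4045
Option 1 (E + 22):
  E = 65 + 22 = 87
  X = 57
  A = 47 − 4·87 = -301
  T = 184 − 4·87 + 57 + 4·(-301) = -1311
  C = 115 + 3·87 + 5·(-1311) = -6179
Change in C: -6179 − (-4045) = -2134

-2134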